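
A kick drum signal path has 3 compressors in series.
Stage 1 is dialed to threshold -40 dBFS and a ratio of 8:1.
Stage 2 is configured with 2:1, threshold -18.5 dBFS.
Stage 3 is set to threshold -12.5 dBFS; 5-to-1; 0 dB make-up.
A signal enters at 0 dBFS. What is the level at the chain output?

-35 dBFS

Stage 1: 40 dB above -40 dBFS, reduced 8:1 to 5 dB above → -35 dBFS.
Stage 2: -35 dBFS ≤ -18.5 dBFS, so stage 2 doesn't engage; output -35 dBFS.
Stage 3: below threshold (-35 ≤ -12.5); passes unchanged; output -35 dBFS.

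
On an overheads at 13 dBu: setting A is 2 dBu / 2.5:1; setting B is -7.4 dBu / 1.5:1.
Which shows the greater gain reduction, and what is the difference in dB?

B, by 0.2 dB

A: GR = 11 − 11/2.5 = 6.6 dB.
B: GR = 20.4 − 20.4/1.5 = 6.8 dB.
Difference: 0.2 dB in favour of B.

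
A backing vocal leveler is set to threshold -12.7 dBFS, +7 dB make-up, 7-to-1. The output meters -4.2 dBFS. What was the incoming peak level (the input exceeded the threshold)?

-2.2 dBFS

Remove make-up: -4.2 − 7 = -11.2 dBFS.
That's 1.5 dB above the -12.7 dBFS threshold.
Undo the ratio: input overshoot = 1.5 × 7 = 10.5 dB, giving input = -2.2 dBFS.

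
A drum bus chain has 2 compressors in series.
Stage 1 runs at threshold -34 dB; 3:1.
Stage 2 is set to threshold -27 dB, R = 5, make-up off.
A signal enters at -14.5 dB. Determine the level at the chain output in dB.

Stage 1: overshoot 19.5 dB → 19.5/3 = 6.5 dB → -27.5 dB.
Stage 2: -27.5 dB is at or below the -27 dB threshold — no compression; output -27.5 dB.

-27.5 dB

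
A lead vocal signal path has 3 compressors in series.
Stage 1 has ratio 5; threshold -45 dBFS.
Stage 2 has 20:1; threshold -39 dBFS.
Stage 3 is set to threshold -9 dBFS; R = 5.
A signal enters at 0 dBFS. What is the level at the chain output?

Stage 1: overshoot 45 dB → 45/5 = 9 dB → -36 dBFS.
Stage 2: -36 dBFS is 3 dB over -39 dBFS; at 20:1 that becomes 0.15 dB over, giving -38.85 dBFS.
Stage 3: -38.85 dBFS ≤ -9 dBFS, so stage 3 doesn't engage; output -38.85 dBFS.

-38.85 dBFS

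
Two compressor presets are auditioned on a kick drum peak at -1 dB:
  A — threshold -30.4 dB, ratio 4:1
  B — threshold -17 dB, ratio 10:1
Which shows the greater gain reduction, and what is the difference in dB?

A, by 7.65 dB

A: GR = 29.4 − 29.4/4 = 22.05 dB.
B: GR = 16 − 16/10 = 14.4 dB.
Difference: 7.65 dB in favour of A.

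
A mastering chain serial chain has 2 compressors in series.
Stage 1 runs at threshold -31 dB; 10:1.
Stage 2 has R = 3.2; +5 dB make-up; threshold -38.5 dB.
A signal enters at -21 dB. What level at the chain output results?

-30.84375 dB

Stage 1: overshoot 10 dB → 10/10 = 1 dB → -30 dB.
Stage 2: -30 dB is 8.5 dB over -38.5 dB; at 3.2:1 that becomes 2.65625 dB over, giving -35.84375 dB; +5 dB make-up → -30.84375 dB.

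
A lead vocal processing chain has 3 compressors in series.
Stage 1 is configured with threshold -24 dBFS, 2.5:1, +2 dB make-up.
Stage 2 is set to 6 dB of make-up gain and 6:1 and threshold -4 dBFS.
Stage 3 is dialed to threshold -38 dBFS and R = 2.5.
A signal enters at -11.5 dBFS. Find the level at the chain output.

Stage 1: overshoot 12.5 dB → 12.5/2.5 = 5 dB → -19 dBFS; +2 dB make-up → -17 dBFS.
Stage 2: -17 dBFS ≤ -4 dBFS, so stage 2 doesn't engage; make-up brings it to -11 dBFS.
Stage 3: 27 dB above -38 dBFS, reduced 2.5:1 to 10.8 dB above → -27.2 dBFS.

-27.2 dBFS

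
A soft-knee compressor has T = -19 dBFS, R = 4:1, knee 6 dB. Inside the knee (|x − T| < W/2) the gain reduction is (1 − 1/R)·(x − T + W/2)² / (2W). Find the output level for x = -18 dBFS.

-19 dBFS

x − T + W/2 = -18 − (-19) + 3 = 4.
GR = (1 − 1/4) × 4² / 12 = 0.75 × 16 / 12 = 1 dB.
Output = -18 − 1 = -19 dBFS.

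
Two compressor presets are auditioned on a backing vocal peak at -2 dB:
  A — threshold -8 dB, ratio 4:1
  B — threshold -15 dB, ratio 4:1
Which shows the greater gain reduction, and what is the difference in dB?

B, by 5.25 dB

A: 6 dB over, compressed to 1.5 dB over, so 4.5 dB of GR.
B: 13 dB over, compressed to 3.25 dB over, so 9.75 dB of GR.
B reduces 5.25 dB more.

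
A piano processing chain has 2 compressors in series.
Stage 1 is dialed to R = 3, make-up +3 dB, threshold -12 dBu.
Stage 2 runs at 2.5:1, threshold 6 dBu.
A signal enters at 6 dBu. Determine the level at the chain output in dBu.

Stage 1: 6 dBu is 18 dB over -12 dBu; at 3:1 that becomes 6 dB over, giving -6 dBu; +3 dB make-up → -3 dBu.
Stage 2: -3 dBu ≤ 6 dBu, so stage 2 doesn't engage; output -3 dBu.

-3 dBu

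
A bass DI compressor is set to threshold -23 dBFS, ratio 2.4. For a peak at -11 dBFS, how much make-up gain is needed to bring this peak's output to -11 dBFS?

Overshoot 12 dB → 12/2.4 = 5 dB after compression, so the compressed level is -23 + 5 = -18 dBFS.
Make-up = target − compressed = -11 − (-18) = 7 dB.

7 dB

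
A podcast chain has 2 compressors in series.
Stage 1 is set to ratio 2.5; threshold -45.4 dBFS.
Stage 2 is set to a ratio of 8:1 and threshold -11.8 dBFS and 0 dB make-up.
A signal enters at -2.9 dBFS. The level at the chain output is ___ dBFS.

Stage 1: -2.9 dBFS is 42.5 dB over -45.4 dBFS; at 2.5:1 that becomes 17 dB over, giving -28.4 dBFS.
Stage 2: -28.4 dBFS is at or below the -11.8 dBFS threshold — no compression; output -28.4 dBFS.

-28.4 dBFS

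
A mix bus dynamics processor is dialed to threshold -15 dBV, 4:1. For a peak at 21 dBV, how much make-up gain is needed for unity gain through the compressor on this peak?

27 dB

Without make-up, output = threshold + overshoot/4 = -15 + 9 = -6 dBV.
Gap to target: 27 dB.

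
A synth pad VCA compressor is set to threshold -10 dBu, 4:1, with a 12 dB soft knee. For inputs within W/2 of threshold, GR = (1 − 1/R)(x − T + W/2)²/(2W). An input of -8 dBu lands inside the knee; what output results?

-10 dBu

x − T + W/2 = -8 − (-10) + 6 = 8.
GR = (1 − 1/4) × 8² / 24 = 0.75 × 64 / 24 = 2 dB.
Output = -8 − 2 = -10 dBu.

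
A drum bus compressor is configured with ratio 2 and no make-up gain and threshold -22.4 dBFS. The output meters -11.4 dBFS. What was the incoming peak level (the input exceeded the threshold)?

The compressed level sits -11.4 − (-22.4) = 11 dB over threshold.
Undo the ratio: input overshoot = 11 × 2 = 22 dB, giving input = -0.4 dBFS.

-0.4 dBFS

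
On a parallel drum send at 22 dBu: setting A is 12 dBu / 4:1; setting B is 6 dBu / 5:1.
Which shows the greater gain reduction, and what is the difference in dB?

A: GR = 10 − 10/4 = 7.5 dB.
B: GR = 16 − 16/5 = 12.8 dB.
B applies 5.3 dB more gain reduction.

B, by 5.3 dB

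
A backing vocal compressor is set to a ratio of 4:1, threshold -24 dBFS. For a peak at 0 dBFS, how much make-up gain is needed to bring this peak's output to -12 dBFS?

The peak compresses to -24 + 24/4 = -18 dBFS.
To reach -12 dBFS requires -12 − (-18) = 6 dB of make-up.

6 dB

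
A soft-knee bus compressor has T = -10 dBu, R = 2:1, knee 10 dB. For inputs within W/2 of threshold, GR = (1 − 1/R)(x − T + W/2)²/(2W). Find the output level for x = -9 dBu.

x − T + W/2 = -9 − (-10) + 5 = 6.
GR = (1 − 1/2) × 6² / 20 = 0.5 × 36 / 20 = 0.9 dB.
Output = -9 − 0.9 = -9.9 dBu.

-9.9 dBu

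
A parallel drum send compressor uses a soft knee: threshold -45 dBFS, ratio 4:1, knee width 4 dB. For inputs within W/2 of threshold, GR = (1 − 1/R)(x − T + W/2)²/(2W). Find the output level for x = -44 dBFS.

x − T + W/2 = -44 − (-45) + 2 = 3.
GR = (1 − 1/4) × 3² / 8 = 0.75 × 9 / 8 = 0.84375 dB.
Output = -44 − 0.84375 = -44.84375 dBFS.

-44.84375 dBFS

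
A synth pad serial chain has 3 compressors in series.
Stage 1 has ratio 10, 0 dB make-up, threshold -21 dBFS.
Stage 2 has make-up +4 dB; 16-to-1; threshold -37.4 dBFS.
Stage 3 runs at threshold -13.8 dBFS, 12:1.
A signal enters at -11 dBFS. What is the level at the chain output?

-32.3125 dBFS

Stage 1: -11 dBFS is 10 dB over -21 dBFS; at 10:1 that becomes 1 dB over, giving -20 dBFS.
Stage 2: 17.4 dB above -37.4 dBFS, reduced 16:1 to 1.0875 dB above → -36.3125 dBFS; +4 dB make-up → -32.3125 dBFS.
Stage 3: below threshold (-32.3125 ≤ -13.8); passes unchanged; output -32.3125 dBFS.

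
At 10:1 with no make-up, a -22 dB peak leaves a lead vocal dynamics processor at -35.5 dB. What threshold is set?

-37 dB

Gain reduction = -22 − (-35.5) = 13.5 dB; output overshoot = GR / (R − 1) = 13.5 / 9 = 1.5 dB.
Threshold = output − output overshoot = -35.5 − 1.5 = -37 dB.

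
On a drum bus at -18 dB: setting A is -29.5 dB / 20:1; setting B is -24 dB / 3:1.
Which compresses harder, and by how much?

A: 11.5 dB over, compressed to 0.575 dB over, so 10.925 dB of GR.
B: 6 dB over, compressed to 2 dB over, so 4 dB of GR.
A applies 6.925 dB more gain reduction.

A, by 6.925 dB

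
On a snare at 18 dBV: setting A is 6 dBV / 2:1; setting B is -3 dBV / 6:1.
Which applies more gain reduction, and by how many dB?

B, by 11.5 dB

A: GR = 12 − 12/2 = 6 dB.
B: GR = 21 − 21/6 = 17.5 dB.
Difference: 11.5 dB in favour of B.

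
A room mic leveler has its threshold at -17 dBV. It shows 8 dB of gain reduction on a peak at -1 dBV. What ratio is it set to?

2:1

Input overshoot = -1 − (-17) = 16 dB.
Output overshoot = 16 − 8 = 8 dB.
Ratio = input overshoot / output overshoot = 16 / 8 = 2.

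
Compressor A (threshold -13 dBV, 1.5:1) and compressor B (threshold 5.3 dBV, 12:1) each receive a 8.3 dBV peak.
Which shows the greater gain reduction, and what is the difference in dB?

A: GR = 21.3 − 21.3/1.5 = 7.1 dB.
B: GR = 3 − 3/12 = 2.75 dB.
Difference: 4.35 dB in favour of A.

A, by 4.35 dB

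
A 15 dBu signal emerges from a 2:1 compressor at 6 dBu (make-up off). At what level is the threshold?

-3 dBu

Input is 18 dB above T (since output overshoot × R = input overshoot: (6 − T)·2 = 15 − T gives T = -3 dBu).
Check: -3 + (15 − (-3))/2 = -3 + 9 = 6 dBu. ✓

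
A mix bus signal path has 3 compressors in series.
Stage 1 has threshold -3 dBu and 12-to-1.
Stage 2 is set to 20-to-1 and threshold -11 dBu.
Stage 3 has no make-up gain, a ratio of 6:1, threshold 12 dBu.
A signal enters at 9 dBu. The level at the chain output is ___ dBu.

Stage 1: overshoot 12 dB → 12/12 = 1 dB → -2 dBu.
Stage 2: 9 dB above -11 dBu, reduced 20:1 to 0.45 dB above → -10.55 dBu.
Stage 3: -10.55 dBu is at or below the 12 dBu threshold — no compression; output -10.55 dBu.

-10.55 dBu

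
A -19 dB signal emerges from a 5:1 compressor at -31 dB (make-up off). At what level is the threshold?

Input is 15 dB above T (since output overshoot × R = input overshoot: (-31 − T)·5 = -19 − T gives T = -34 dB).
Check: -34 + (-19 − (-34))/5 = -34 + 3 = -31 dB. ✓

-34 dB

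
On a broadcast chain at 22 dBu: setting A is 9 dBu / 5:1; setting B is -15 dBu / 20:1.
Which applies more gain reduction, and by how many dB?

B, by 24.75 dB

A: GR = 13 − 13/5 = 10.4 dB.
B: GR = 37 − 37/20 = 35.15 dB.
Difference: 24.75 dB in favour of B.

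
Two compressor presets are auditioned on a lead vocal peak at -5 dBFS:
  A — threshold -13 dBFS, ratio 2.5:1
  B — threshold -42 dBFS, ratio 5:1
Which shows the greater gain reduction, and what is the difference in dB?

B, by 24.8 dB

A: 8 dB over, compressed to 3.2 dB over, so 4.8 dB of GR.
B: 37 dB over, compressed to 7.4 dB over, so 29.6 dB of GR.
B reduces 24.8 dB more.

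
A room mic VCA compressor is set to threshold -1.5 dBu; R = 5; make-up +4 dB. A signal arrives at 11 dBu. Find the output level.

5 dBu

The input is 12.5 dB above the -1.5 dBu threshold.
5:1 compression reduces that to 12.5/5 = 2.5 dB over.
Output = -1.5 + 2.5 = 1 dBu; make-up adds 4 dB, giving 5 dBu.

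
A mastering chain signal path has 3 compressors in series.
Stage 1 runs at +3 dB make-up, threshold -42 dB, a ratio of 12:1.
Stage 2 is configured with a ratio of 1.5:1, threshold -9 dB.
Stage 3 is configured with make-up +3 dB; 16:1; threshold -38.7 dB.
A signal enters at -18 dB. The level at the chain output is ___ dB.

Stage 1: 24 dB above -42 dB, reduced 12:1 to 2 dB above → -40 dB; +3 dB make-up → -37 dB.
Stage 2: -37 dB is at or below the -9 dB threshold — no compression; output -37 dB.
Stage 3: -37 dB is 1.7 dB over -38.7 dB; at 16:1 that becomes 0.10625 dB over, giving -38.59375 dB; +3 dB make-up → -35.59375 dB.

-35.59375 dB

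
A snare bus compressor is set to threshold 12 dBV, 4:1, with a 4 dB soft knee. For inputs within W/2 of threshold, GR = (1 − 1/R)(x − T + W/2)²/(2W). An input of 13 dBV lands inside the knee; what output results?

12.15625 dBV

x − T + W/2 = 13 − 12 + 2 = 3.
GR = (1 − 1/4) × 3² / 8 = 0.75 × 9 / 8 = 0.84375 dB.
Output = 13 − 0.84375 = 12.15625 dBV.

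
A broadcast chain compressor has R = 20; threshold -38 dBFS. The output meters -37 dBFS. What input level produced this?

-18 dBFS

The compressed level sits -37 − (-38) = 1 dB over threshold.
Undo the ratio: input overshoot = 1 × 20 = 20 dB, giving input = -18 dBFS.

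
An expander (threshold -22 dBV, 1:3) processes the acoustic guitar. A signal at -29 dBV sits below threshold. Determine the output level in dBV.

-43 dBV

Below threshold, a 1:3 expander applies gain = (3−1)×(T − x) of attenuation.
(3−1) × 7 = 14 dB, so output = -29 − 14 = -43 dBV.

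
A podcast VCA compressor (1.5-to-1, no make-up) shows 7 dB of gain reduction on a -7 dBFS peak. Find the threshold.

-28 dBFS

Let T be the threshold. Output overshoot = (input overshoot)/R, so -14 − T = (-7 − T)/1.5.
1.5·(-14 − T) = -7 − T → 0.5·T = -21 − (-7) = -14.
T = -14/0.5 = -28 dBFS.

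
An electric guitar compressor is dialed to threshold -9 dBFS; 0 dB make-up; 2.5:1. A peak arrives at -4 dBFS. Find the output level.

-7 dBFS

Overshoot: -4 − (-9) = 5 dB.
The 5 dB excess becomes 2 dB after 2.5:1 reduction.
Output = -9 + 2 = -7 dBFS.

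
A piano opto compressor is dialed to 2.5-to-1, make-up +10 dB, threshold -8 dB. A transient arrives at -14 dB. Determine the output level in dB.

-4 dB

-14 dB is 6 dB below the -8 dB threshold, so no gain reduction is applied.
Make-up gain adds 10 dB: -14 + 10 = -4 dB.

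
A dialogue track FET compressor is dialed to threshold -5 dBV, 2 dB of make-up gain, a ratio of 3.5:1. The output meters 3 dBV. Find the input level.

16 dBV

Stripping the +2 dB make-up gives 1 dBV at the gain stage.
The compressed level sits 1 − (-5) = 6 dB over threshold.
Undo the ratio: input overshoot = 6 × 3.5 = 21 dB, giving input = 16 dBV.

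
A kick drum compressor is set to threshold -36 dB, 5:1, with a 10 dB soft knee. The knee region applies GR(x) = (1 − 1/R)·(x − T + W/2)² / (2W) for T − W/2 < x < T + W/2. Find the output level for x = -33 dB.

x − T + W/2 = -33 − (-36) + 5 = 8.
GR = (1 − 1/5) × 8² / 20 = 0.8 × 64 / 20 = 2.56 dB.
Output = -33 − 2.56 = -35.56 dB.

-35.56 dB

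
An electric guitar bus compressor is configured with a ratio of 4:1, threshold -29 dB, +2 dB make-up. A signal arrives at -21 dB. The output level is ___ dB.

Overshoot: -21 − (-29) = 8 dB.
4:1 compression reduces that to 8/4 = 2 dB over.
Output = -29 + 2 = -27 dB; make-up adds 2 dB, giving -25 dB.

-25 dB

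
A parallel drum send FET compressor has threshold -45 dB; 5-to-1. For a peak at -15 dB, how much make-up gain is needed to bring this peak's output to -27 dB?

Overshoot 30 dB → 30/5 = 6 dB after compression, so the compressed level is -45 + 6 = -39 dB.
Make-up = target − compressed = -27 − (-39) = 12 dB.

12 dB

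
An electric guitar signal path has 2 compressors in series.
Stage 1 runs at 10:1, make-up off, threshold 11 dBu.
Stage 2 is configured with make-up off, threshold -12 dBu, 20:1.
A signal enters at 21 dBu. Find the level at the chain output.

-10.8 dBu

Stage 1: overshoot 10 dB → 10/10 = 1 dB → 12 dBu.
Stage 2: 24 dB above -12 dBu, reduced 20:1 to 1.2 dB above → -10.8 dBu.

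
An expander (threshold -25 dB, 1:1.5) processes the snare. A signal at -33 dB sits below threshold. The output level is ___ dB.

Undershoot = (-25) − (-33) = 8 dB.
At 1:1.5, that expands to 12 dB under threshold.
Output = -25 − 12 = -37 dB.

-37 dB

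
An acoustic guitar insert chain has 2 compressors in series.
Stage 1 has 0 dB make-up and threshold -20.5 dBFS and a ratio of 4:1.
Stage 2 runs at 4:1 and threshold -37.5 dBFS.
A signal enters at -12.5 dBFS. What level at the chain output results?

-32.75 dBFS

Stage 1: overshoot 8 dB → 8/4 = 2 dB → -18.5 dBFS.
Stage 2: -18.5 dBFS is 19 dB over -37.5 dBFS; at 4:1 that becomes 4.75 dB over, giving -32.75 dBFS.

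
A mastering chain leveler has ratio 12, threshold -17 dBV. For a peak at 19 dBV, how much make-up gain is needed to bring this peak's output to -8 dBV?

6 dB

Overshoot 36 dB → 36/12 = 3 dB after compression, so the compressed level is -17 + 3 = -14 dBV.
Make-up = target − compressed = -8 − (-14) = 6 dB.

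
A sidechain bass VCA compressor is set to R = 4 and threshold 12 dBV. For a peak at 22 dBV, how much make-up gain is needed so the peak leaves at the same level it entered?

7.5 dB

Overshoot 10 dB → 10/4 = 2.5 dB after compression, so the compressed level is 12 + 2.5 = 14.5 dBV.
Make-up = target − compressed = 22 − 14.5 = 7.5 dB.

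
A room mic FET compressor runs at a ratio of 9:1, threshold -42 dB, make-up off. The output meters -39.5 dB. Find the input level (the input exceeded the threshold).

-19.5 dB

Post-compression overshoot = -39.5 − (-42) = 2.5 dB.
Undo the ratio: input overshoot = 2.5 × 9 = 22.5 dB, giving input = -19.5 dB.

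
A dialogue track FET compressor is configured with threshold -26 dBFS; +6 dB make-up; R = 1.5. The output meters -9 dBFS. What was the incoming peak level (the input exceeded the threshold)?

-9.5 dBFS

Remove make-up: -9 − 6 = -15 dBFS.
Post-compression overshoot = -15 − (-26) = 11 dB.
Input overshoot = R × output overshoot = 16.5 dB → input = -26 + 16.5 = -9.5 dBFS.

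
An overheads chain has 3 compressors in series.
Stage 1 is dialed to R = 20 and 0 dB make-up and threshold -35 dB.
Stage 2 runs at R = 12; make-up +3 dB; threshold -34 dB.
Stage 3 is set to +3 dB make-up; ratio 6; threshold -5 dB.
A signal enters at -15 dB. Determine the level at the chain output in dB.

-28 dB

Stage 1: overshoot 20 dB → 20/20 = 1 dB → -34 dB.
Stage 2: below threshold (-34 ≤ -34); passes unchanged; make-up brings it to -31 dB.
Stage 3: below threshold (-31 ≤ -5); passes unchanged; make-up brings it to -28 dB.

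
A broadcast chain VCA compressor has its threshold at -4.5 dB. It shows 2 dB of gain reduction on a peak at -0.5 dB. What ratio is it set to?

2:1

Input overshoot = -0.5 − (-4.5) = 4 dB.
Output overshoot = 4 − 2 = 2 dB.
Ratio = input overshoot / output overshoot = 4 / 2 = 2.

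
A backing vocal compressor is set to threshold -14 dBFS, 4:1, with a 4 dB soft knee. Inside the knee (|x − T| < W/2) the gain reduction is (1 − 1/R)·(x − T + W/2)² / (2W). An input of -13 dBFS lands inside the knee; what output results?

x − T + W/2 = -13 − (-14) + 2 = 3.
GR = (1 − 1/4) × 3² / 8 = 0.75 × 9 / 8 = 0.84375 dB.
Output = -13 − 0.84375 = -13.84375 dBFS.

-13.84375 dBFS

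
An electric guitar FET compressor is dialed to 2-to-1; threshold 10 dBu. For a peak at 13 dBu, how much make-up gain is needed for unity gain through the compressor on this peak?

The peak compresses to 10 + 3/2 = 11.5 dBu.
To reach 13 dBu requires 13 − 11.5 = 1.5 dB of make-up.

1.5 dB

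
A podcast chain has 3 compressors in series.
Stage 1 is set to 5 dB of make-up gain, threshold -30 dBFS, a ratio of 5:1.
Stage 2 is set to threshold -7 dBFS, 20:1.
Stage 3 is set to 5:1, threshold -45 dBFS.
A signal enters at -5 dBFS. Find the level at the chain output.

Stage 1: 25 dB above -30 dBFS, reduced 5:1 to 5 dB above → -25 dBFS; +5 dB make-up → -20 dBFS.
Stage 2: -20 dBFS is at or below the -7 dBFS threshold — no compression; output -20 dBFS.
Stage 3: overshoot 25 dB → 25/5 = 5 dB → -40 dBFS.

-40 dBFS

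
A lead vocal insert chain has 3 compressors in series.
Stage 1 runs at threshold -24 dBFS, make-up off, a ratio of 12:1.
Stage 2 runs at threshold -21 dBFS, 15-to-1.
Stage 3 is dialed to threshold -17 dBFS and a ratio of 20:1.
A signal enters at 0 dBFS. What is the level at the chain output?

-22 dBFS

Stage 1: overshoot 24 dB → 24/12 = 2 dB → -22 dBFS.
Stage 2: below threshold (-22 ≤ -21); passes unchanged; output -22 dBFS.
Stage 3: below threshold (-22 ≤ -17); passes unchanged; output -22 dBFS.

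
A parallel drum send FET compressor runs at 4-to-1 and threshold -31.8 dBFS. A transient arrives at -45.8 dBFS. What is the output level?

-45.8 dBFS

-45.8 dBFS is 14 dB below the -31.8 dBFS threshold, so no gain reduction is applied.
Output = input = -45.8 dBFS.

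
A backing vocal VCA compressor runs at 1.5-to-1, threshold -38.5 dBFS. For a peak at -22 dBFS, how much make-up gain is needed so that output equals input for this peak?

Without make-up, output = threshold + overshoot/1.5 = -38.5 + 11 = -27.5 dBFS.
Gap to target: 5.5 dB.

5.5 dB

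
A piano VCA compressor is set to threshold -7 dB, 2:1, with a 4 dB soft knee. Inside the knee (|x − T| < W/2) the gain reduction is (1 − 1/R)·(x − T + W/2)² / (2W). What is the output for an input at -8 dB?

-8.0625 dB

x − T + W/2 = -8 − (-7) + 2 = 1.
GR = (1 − 1/2) × 1² / 8 = 0.5 × 1 / 8 = 0.0625 dB.
Output = -8 − 0.0625 = -8.0625 dB.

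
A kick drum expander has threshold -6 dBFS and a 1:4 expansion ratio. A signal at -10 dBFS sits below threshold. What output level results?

-22 dBFS

Below threshold, a 1:4 expander applies gain = (4−1)×(T − x) of attenuation.
(4−1) × 4 = 12 dB, so output = -10 − 12 = -22 dBFS.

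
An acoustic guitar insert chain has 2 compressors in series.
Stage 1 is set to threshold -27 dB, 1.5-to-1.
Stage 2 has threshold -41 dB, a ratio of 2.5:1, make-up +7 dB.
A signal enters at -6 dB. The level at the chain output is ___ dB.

-22.8 dB

Stage 1: overshoot 21 dB → 21/1.5 = 14 dB → -13 dB.
Stage 2: 28 dB above -41 dB, reduced 2.5:1 to 11.2 dB above → -29.8 dB; +7 dB make-up → -22.8 dB.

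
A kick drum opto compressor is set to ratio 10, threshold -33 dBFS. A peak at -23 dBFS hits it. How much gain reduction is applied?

9 dB

-23 dBFS exceeds the threshold by 10 dB.
A 10:1 ratio leaves 1 dB of that excess.
So the signal is attenuated by 10 − 1 = 9 dB.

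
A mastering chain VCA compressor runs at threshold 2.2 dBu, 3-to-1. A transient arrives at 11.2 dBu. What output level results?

The input is 9 dB above the 2.2 dBu threshold.
3:1 compression reduces that to 9/3 = 3 dB over.
Output = 2.2 + 3 = 5.2 dBu.

5.2 dBu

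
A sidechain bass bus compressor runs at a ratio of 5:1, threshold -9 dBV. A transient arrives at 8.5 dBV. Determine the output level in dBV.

The input is 17.5 dB above the -9 dBV threshold.
The 17.5 dB excess becomes 3.5 dB after 5:1 reduction.
Output = -9 + 3.5 = -5.5 dBV.

-5.5 dBV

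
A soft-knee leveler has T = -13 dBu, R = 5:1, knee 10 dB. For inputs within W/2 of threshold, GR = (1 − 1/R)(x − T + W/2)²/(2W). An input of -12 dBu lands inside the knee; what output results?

-13.44 dBu

x − T + W/2 = -12 − (-13) + 5 = 6.
GR = (1 − 1/5) × 6² / 20 = 0.8 × 36 / 20 = 1.44 dB.
Output = -12 − 1.44 = -13.44 dBu.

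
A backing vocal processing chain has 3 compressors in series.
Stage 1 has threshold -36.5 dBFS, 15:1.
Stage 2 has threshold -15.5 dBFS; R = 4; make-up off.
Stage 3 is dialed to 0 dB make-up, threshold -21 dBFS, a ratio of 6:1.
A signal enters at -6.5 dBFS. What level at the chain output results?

Stage 1: 30 dB above -36.5 dBFS, reduced 15:1 to 2 dB above → -34.5 dBFS.
Stage 2: below threshold (-34.5 ≤ -15.5); passes unchanged; output -34.5 dBFS.
Stage 3: -34.5 dBFS is at or below the -21 dBFS threshold — no compression; output -34.5 dBFS.

-34.5 dBFS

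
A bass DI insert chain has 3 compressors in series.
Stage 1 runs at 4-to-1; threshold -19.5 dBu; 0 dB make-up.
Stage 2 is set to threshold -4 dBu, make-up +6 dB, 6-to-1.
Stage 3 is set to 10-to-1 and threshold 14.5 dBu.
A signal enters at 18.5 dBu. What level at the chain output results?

-4 dBu

Stage 1: overshoot 38 dB → 38/4 = 9.5 dB → -10 dBu.
Stage 2: -10 dBu ≤ -4 dBu, so stage 2 doesn't engage; make-up brings it to -4 dBu.
Stage 3: -4 dBu ≤ 14.5 dBu, so stage 3 doesn't engage; output -4 dBu.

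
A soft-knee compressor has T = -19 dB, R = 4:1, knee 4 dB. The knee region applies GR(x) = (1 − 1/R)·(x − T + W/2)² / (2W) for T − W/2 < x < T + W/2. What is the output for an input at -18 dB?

-18.84375 dB

x − T + W/2 = -18 − (-19) + 2 = 3.
GR = (1 − 1/4) × 3² / 8 = 0.75 × 9 / 8 = 0.84375 dB.
Output = -18 − 0.84375 = -18.84375 dB.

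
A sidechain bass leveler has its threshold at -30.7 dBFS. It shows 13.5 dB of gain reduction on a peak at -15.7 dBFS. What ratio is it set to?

Input overshoot = -15.7 − (-30.7) = 15 dB.
Output overshoot = 15 − 13.5 = 1.5 dB.
Ratio = input overshoot / output overshoot = 15 / 1.5 = 10.

10:1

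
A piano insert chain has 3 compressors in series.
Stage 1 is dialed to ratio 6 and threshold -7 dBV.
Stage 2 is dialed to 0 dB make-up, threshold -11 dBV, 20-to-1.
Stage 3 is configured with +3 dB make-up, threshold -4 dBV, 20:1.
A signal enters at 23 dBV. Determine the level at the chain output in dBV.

Stage 1: 30 dB above -7 dBV, reduced 6:1 to 5 dB above → -2 dBV.
Stage 2: overshoot 9 dB → 9/20 = 0.45 dB → -10.55 dBV.
Stage 3: below threshold (-10.55 ≤ -4); passes unchanged; make-up brings it to -7.55 dBV.

-7.55 dBV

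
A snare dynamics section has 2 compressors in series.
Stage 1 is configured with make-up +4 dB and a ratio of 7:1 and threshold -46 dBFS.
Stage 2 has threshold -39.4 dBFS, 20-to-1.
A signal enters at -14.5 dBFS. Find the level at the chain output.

-39.305 dBFS

Stage 1: -14.5 dBFS is 31.5 dB over -46 dBFS; at 7:1 that becomes 4.5 dB over, giving -41.5 dBFS; +4 dB make-up → -37.5 dBFS.
Stage 2: -37.5 dBFS is 1.9 dB over -39.4 dBFS; at 20:1 that becomes 0.095 dB over, giving -39.305 dBFS.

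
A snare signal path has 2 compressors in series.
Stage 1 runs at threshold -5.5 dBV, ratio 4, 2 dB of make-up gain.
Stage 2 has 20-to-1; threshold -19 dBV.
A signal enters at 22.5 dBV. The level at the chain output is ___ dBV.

-17.875 dBV

Stage 1: 28 dB above -5.5 dBV, reduced 4:1 to 7 dB above → 1.5 dBV; +2 dB make-up → 3.5 dBV.
Stage 2: overshoot 22.5 dB → 22.5/20 = 1.125 dB → -17.875 dBV.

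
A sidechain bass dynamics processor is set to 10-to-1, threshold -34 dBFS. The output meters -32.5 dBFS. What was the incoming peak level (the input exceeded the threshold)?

-19 dBFS

Post-compression overshoot = -32.5 − (-34) = 1.5 dB.
Undo the ratio: input overshoot = 1.5 × 10 = 15 dB, giving input = -19 dBFS.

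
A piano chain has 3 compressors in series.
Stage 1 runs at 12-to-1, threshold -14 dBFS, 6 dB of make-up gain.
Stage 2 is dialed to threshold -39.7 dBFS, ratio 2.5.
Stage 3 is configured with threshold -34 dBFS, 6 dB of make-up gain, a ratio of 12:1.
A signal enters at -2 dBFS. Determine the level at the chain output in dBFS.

-27.385 dBFS

Stage 1: 12 dB above -14 dBFS, reduced 12:1 to 1 dB above → -13 dBFS; +6 dB make-up → -7 dBFS.
Stage 2: overshoot 32.7 dB → 32.7/2.5 = 13.08 dB → -26.62 dBFS.
Stage 3: overshoot 7.38 dB → 7.38/12 = 0.615 dB → -33.385 dBFS; +6 dB make-up → -27.385 dBFS.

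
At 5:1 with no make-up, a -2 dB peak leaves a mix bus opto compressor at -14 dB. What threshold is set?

Gain reduction = -2 − (-14) = 12 dB; output overshoot = GR / (R − 1) = 12 / 4 = 3 dB.
Threshold = output − output overshoot = -14 − 3 = -17 dB.

-17 dB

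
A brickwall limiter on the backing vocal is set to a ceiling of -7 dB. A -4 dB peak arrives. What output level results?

-7 dB

The limiter clamps the peak to its -7 dB ceiling.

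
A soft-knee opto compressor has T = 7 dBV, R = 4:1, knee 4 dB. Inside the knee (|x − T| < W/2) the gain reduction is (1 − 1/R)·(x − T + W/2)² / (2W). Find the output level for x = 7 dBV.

6.625 dBV

x − T + W/2 = 7 − 7 + 2 = 2.
GR = (1 − 1/4) × 2² / 8 = 0.75 × 4 / 8 = 0.375 dB.
Output = 7 − 0.375 = 6.625 dBV.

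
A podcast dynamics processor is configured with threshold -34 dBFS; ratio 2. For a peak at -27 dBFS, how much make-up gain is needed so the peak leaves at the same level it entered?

The peak compresses to -34 + 7/2 = -30.5 dBFS.
To reach -27 dBFS requires -27 − (-30.5) = 3.5 dB of make-up.

3.5 dB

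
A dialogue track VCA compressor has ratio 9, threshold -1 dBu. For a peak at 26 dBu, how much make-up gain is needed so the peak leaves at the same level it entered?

24 dB

Overshoot 27 dB → 27/9 = 3 dB after compression, so the compressed level is -1 + 3 = 2 dBu.
Make-up = target − compressed = 26 − 2 = 24 dB.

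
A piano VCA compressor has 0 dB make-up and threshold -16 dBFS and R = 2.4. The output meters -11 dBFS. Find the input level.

That's 5 dB above the -16 dBFS threshold.
Input overshoot = R × output overshoot = 12 dB → input = -16 + 12 = -4 dBFS.

-4 dBFS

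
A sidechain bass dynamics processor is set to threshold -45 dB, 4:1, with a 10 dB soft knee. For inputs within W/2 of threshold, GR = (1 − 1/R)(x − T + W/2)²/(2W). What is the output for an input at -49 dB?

-49.0375 dB

x − T + W/2 = -49 − (-45) + 5 = 1.
GR = (1 − 1/4) × 1² / 20 = 0.75 × 1 / 20 = 0.0375 dB.
Output = -49 − 0.0375 = -49.0375 dB.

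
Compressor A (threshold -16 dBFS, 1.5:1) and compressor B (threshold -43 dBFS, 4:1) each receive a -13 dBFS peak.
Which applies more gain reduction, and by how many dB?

A: GR = 3 − 3/1.5 = 1 dB.
B: GR = 30 − 30/4 = 22.5 dB.
B reduces 21.5 dB more.

B, by 21.5 dB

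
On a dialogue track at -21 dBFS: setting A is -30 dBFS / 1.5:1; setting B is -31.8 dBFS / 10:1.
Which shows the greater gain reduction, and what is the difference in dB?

B, by 6.72 dB

A: 9 dB over, compressed to 6 dB over, so 3 dB of GR.
B: 10.8 dB over, compressed to 1.08 dB over, so 9.72 dB of GR.
Difference: 6.72 dB in favour of B.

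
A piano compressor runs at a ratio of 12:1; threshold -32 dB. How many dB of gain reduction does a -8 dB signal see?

Overshoot = -8 − (-32) = 24 dB.
After 12:1 compression the overshoot becomes 24/12 = 2 dB.
So the signal is attenuated by 24 − 2 = 22 dB.

22 dB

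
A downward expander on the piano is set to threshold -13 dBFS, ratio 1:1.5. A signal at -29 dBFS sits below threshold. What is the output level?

Below threshold, a 1:1.5 expander applies gain = (1.5−1)×(T − x) of attenuation.
(1.5−1) × 16 = 8 dB, so output = -29 − 8 = -37 dBFS.

-37 dBFS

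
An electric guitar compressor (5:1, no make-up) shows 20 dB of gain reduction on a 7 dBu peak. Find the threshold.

-18 dBu

Gain reduction = 7 − (-13) = 20 dB; output overshoot = GR / (R − 1) = 20 / 4 = 5 dB.
Threshold = output − output overshoot = -13 − 5 = -18 dBu.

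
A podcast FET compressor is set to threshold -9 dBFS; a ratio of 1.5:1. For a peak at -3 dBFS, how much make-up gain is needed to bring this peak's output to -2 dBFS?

3 dB

Overshoot 6 dB → 6/1.5 = 4 dB after compression, so the compressed level is -9 + 4 = -5 dBFS.
Make-up = target − compressed = -2 − (-5) = 3 dB.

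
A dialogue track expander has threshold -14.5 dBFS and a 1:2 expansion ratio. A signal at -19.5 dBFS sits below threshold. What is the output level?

Below threshold, a 1:2 expander applies gain = (2−1)×(T − x) of attenuation.
(2−1) × 5 = 5 dB, so output = -19.5 − 5 = -24.5 dBFS.

-24.5 dBFS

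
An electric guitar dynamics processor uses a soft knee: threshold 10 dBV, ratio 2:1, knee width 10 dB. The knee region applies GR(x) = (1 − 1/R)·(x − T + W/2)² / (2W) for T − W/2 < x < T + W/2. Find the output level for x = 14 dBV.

11.975 dBV

x − T + W/2 = 14 − 10 + 5 = 9.
GR = (1 − 1/2) × 9² / 20 = 0.5 × 81 / 20 = 2.025 dB.
Output = 14 − 2.025 = 11.975 dBV.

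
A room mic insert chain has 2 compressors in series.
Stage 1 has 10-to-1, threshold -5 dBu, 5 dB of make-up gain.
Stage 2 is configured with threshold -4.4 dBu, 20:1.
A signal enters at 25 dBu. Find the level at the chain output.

Stage 1: overshoot 30 dB → 30/10 = 3 dB → -2 dBu; +5 dB make-up → 3 dBu.
Stage 2: 7.4 dB above -4.4 dBu, reduced 20:1 to 0.37 dB above → -4.03 dBu.

-4.03 dBu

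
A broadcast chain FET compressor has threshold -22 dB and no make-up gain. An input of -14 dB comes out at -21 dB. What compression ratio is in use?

Input overshoot = -14 − (-22) = 8 dB; output overshoot = -21 − (-22) = 1 dB.
Ratio = 8 / 1 = 8.

8:1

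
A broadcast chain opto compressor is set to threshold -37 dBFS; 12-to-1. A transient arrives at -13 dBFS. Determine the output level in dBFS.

-13 dBFS sits 24 dB over threshold.
The 24 dB excess becomes 2 dB after 12:1 reduction.
Output = -37 + 2 = -35 dBFS.

-35 dBFS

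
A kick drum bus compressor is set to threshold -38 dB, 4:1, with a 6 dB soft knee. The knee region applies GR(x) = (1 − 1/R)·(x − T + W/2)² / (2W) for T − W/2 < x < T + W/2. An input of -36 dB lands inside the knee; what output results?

x − T + W/2 = -36 − (-38) + 3 = 5.
GR = (1 − 1/4) × 5² / 12 = 0.75 × 25 / 12 = 1.5625 dB.
Output = -36 − 1.5625 = -37.5625 dB.

-37.5625 dB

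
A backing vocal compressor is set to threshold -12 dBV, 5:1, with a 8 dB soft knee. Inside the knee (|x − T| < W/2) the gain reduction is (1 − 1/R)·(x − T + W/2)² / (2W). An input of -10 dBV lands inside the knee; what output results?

-11.8 dBV

x − T + W/2 = -10 − (-12) + 4 = 6.
GR = (1 − 1/5) × 6² / 16 = 0.8 × 36 / 16 = 1.8 dB.
Output = -10 − 1.8 = -11.8 dBV.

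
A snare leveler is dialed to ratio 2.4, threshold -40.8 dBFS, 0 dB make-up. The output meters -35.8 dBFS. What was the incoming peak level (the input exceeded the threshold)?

Post-compression overshoot = -35.8 − (-40.8) = 5 dB.
Before 2.4:1 compression the overshoot was 5 × 2.4 = 12 dB, so input = -40.8 + 12 = -28.8 dBFS.

-28.8 dBFS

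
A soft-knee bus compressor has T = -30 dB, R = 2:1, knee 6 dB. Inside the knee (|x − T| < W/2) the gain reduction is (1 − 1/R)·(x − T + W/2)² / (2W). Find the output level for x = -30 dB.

x − T + W/2 = -30 − (-30) + 3 = 3.
GR = (1 − 1/2) × 3² / 12 = 0.5 × 9 / 12 = 0.375 dB.
Output = -30 − 0.375 = -30.375 dB.

-30.375 dB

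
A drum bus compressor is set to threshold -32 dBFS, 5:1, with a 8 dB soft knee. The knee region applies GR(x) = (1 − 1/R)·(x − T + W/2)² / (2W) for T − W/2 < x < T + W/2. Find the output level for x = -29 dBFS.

-31.45 dBFS

x − T + W/2 = -29 − (-32) + 4 = 7.
GR = (1 − 1/5) × 7² / 16 = 0.8 × 49 / 16 = 2.45 dB.
Output = -29 − 2.45 = -31.45 dBFS.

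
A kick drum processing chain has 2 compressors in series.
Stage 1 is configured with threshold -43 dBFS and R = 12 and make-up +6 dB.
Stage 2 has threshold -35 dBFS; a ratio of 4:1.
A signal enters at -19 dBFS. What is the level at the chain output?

Stage 1: 24 dB above -43 dBFS, reduced 12:1 to 2 dB above → -41 dBFS; +6 dB make-up → -35 dBFS.
Stage 2: -35 dBFS ≤ -35 dBFS, so stage 2 doesn't engage; output -35 dBFS.

-35 dBFS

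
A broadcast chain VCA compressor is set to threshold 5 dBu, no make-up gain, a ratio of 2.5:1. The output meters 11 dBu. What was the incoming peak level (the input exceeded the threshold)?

20 dBu

That's 6 dB above the 5 dBu threshold.
Input overshoot = R × output overshoot = 15 dB → input = 5 + 15 = 20 dBu.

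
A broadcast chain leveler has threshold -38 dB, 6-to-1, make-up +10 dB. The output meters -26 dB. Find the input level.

Remove make-up: -26 − 10 = -36 dB.
The compressed level sits -36 − (-38) = 2 dB over threshold.
Input overshoot = R × output overshoot = 12 dB → input = -38 + 12 = -26 dB.

-26 dB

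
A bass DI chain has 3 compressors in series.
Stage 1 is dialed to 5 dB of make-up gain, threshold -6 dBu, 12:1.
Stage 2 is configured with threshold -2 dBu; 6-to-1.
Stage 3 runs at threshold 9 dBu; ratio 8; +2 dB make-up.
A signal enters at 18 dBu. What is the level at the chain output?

0.5 dBu

Stage 1: 24 dB above -6 dBu, reduced 12:1 to 2 dB above → -4 dBu; +5 dB make-up → 1 dBu.
Stage 2: 1 dBu is 3 dB over -2 dBu; at 6:1 that becomes 0.5 dB over, giving -1.5 dBu.
Stage 3: -1.5 dBu is at or below the 9 dBu threshold — no compression; make-up brings it to 0.5 dBu.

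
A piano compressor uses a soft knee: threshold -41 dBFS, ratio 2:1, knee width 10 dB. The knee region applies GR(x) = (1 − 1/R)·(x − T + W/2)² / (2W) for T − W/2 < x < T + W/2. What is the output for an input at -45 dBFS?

-45.025 dBFS

x − T + W/2 = -45 − (-41) + 5 = 1.
GR = (1 − 1/2) × 1² / 20 = 0.5 × 1 / 20 = 0.025 dB.
Output = -45 − 0.025 = -45.025 dBFS.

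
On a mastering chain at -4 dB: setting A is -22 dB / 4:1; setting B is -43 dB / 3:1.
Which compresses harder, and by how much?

A: GR = 18 − 18/4 = 13.5 dB.
B: GR = 39 − 39/3 = 26 dB.
B reduces 12.5 dB more.

B, by 12.5 dB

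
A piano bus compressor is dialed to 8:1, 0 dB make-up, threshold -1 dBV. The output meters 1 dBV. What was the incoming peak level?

Post-compression overshoot = 1 − (-1) = 2 dB.
Before 8:1 compression the overshoot was 2 × 8 = 16 dB, so input = -1 + 16 = 15 dBV.

15 dBV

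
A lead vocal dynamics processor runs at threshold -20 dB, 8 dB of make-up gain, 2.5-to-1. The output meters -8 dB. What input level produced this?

Before make-up, the level was -8 − 8 = -16 dB.
Post-compression overshoot = -16 − (-20) = 4 dB.
Input overshoot = R × output overshoot = 10 dB → input = -20 + 10 = -10 dB.

-10 dB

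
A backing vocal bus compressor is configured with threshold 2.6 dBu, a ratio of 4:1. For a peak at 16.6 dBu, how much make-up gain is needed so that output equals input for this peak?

The peak compresses to 2.6 + 14/4 = 6.1 dBu.
To reach 16.6 dBu requires 16.6 − 6.1 = 10.5 dB of make-up.

10.5 dB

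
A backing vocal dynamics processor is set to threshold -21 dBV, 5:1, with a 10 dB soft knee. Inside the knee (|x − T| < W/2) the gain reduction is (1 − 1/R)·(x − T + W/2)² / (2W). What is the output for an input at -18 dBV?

-20.56 dBV

x − T + W/2 = -18 − (-21) + 5 = 8.
GR = (1 − 1/5) × 8² / 20 = 0.8 × 64 / 20 = 2.56 dB.
Output = -18 − 2.56 = -20.56 dBV.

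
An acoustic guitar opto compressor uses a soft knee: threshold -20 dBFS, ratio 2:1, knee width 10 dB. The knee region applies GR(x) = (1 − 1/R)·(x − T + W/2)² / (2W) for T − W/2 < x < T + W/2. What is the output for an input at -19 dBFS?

x − T + W/2 = -19 − (-20) + 5 = 6.
GR = (1 − 1/2) × 6² / 20 = 0.5 × 36 / 20 = 0.9 dB.
Output = -19 − 0.9 = -19.9 dBFS.

-19.9 dBFS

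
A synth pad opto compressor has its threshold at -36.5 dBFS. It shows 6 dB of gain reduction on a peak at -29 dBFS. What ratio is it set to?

Input overshoot = -29 − (-36.5) = 7.5 dB.
Output overshoot = 7.5 − 6 = 1.5 dB.
Ratio = input overshoot / output overshoot = 7.5 / 1.5 = 5.

5:1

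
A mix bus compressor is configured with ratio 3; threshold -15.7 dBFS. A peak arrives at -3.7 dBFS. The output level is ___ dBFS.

-11.7 dBFS

Overshoot: -3.7 − (-15.7) = 12 dB.
The 12 dB excess becomes 4 dB after 3:1 reduction.
So the level is -15.7 + 4 = -11.7 dBFS.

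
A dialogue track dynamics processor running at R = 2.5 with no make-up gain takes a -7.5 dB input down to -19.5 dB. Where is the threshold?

-27.5 dB

Gain reduction = -7.5 − (-19.5) = 12 dB; output overshoot = GR / (R − 1) = 12 / 1.5 = 8 dB.
Threshold = output − output overshoot = -19.5 − 8 = -27.5 dB.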